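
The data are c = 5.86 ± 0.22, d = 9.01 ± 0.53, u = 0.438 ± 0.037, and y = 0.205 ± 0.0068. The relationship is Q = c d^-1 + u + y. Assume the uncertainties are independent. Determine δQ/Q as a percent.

Let p = c·d^-1 = 0.650. δp/p = √((1·δc/c)² + (-1·δd/d)²) = √(0.00141 + 0.00346) = 0.0698, so δp = 0.0454.
Q = p + u + y: δQ = √(δp² + δu² + δy²) = √(0.00206 + 0.00137 + 4.62e-05) = 0.0590
Q = 1.29, so δQ/Q = 0.0590/1.29 = 0.0456.

4.56%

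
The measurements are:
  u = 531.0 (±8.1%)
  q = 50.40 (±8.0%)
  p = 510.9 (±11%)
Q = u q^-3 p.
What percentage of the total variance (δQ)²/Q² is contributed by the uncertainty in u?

8.60%

(δQ/Q)² = (1·δu/u)² + (-3·δq/q)² + (1·δp/p)²
  u term: (1×0.0810)² = 0.00656
  q term: (-3×0.0800)² = 0.0576
  p term: (1×0.110)² = 0.0121
Total = 0.0763. Share from u = 0.00656/0.0763 = 0.0860.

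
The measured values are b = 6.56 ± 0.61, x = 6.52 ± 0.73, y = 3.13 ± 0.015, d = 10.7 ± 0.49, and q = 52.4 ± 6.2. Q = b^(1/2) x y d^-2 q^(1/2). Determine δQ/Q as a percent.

16.3%

Each factor contributes (exponent × relative error)² to (δQ/Q)²:
  (½·δb/b)² = (0.5×0.0930)² = 0.00216;  (1·δx/x)² = (1×0.112)² = 0.0125;  (1·δy/y)² = (1×0.00479)² = 2.3e-05;  (-2·δd/d)² = (-2×0.0458)² = 0.00839;  (½·δq/q)² = (0.5×0.118)² = 0.00350
δQ/Q = √(0.0266) = 0.163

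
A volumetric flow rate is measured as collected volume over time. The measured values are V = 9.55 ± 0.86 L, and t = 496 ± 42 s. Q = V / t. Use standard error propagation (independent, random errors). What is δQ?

Q is a product of powers, so relative uncertainties combine in quadrature:
  (1·δV/V)² = (1×0.0901)² = 0.00811;  (-1·δt/t)² = (-1×0.0847)² = 0.00717
δQ/Q = √(0.0153) = 0.124
Q = 0.0193 L/s, so δQ = 0.124 × 0.0193 = 0.00238 L/s.

0.00238 L/s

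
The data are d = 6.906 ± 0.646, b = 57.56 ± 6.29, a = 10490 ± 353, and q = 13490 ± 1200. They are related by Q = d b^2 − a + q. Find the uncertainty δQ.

5580

Let p = d·b^2 = 22880. δp/p = √((1·δd/d)² + (2·δb/b)²) = √(0.00875 + 0.0478) = 0.238, so δp = 5440.
Q = p − a + q: δQ = √(δp² + δa² + δq²) = √(2.96e+07 + 1.25e+05 + 1.44e+06) = 5580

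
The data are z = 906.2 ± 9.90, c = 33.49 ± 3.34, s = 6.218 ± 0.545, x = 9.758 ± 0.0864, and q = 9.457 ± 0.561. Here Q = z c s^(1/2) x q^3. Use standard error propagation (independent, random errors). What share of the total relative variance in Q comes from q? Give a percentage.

(δQ/Q)² = (1·δz/z)² + (1·δc/c)² + (½·δs/s)² + (1·δx/x)² + (3·δq/q)²
  z term: (1×0.0109)² = 0.000119
  c term: (1×0.0997)² = 0.00995
  s term: (0.5×0.0876)² = 0.00192
  x term: (1×0.00885)² = 7.84e-05
  q term: (3×0.0593)² = 0.0317
Total = 0.0437. Share from q = 0.0317/0.0437 = 0.724.

72.4%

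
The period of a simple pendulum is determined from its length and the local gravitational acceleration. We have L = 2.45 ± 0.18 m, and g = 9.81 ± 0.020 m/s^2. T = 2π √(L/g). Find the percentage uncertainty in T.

3.67%

Relative error in a monomial: (δT/T)² = Σ (nᵢ · δxᵢ/xᵢ)².
  (½·δL/L)² = (0.5×0.0735)² = 0.00135;  (−½·δg/g)² = (-0.5×0.00204)² = 1.04e-06
δT/T = √(0.00135) = 0.0367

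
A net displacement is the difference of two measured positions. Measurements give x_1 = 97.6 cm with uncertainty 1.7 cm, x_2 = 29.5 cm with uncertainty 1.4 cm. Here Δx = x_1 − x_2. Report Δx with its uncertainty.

Absolute uncertainties add in quadrature for a linear combination:
  (δx_1)² = 2.89;  (δx_2)² = 1.96
δΔx = √(4.85) = 2.20 cm
Δx = 68.1 cm.

68.1 ± 2.20 cm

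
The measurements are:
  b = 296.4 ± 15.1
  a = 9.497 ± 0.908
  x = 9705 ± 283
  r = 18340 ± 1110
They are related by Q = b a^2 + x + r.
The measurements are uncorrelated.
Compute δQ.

5410

Let p = b·a^2 = 26730. δp/p = √((1·δb/b)² + (2·δa/a)²) = √(0.00260 + 0.0366) = 0.198, so δp = 5290.
Q = p + x + r: δQ = √(δp² + δx² + δr²) = √(2.8e+07 + 80100 + 1.23e+06) = 5410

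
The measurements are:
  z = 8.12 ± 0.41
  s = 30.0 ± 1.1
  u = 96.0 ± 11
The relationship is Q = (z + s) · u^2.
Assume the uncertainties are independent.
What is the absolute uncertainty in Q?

81200

Let w = z + s = 38.1. δw = √(δz² + δs²) = √(0.168 + 1.21) = 1.17, so δw/w = 0.0308.
Q is then a monomial in w, u:
δQ/Q = √((δw/w)² + (2·δu/u)²) = √(0.000948 + 0.0525) = 0.231
Q = 3.51e+05, so δQ = 0.231 × 3.51e+05 = 81200.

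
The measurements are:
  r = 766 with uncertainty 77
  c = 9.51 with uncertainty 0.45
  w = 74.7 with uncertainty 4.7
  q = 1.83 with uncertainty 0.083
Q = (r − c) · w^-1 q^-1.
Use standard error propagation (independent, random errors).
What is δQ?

0.708

Let u = r − c = 756. δu = √(δr² + δc²) = √(5930 + 0.203) = 77.0, so δu/u = 0.102.
Q is then a monomial in u, w, q:
δQ/Q = √((δu/u)² + (-1·δw/w)² + (-1·δq/q)²) = √(0.0104 + 0.00396 + 0.00206) = 0.128
Q = 5.53, so δQ = 0.128 × 5.53 = 0.708.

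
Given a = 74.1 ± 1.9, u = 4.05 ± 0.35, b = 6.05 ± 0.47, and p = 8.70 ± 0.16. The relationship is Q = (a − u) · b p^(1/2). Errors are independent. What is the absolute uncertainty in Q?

104

Let w = a − u = 70.0. δw = √(δa² + δu²) = √(3.61 + 0.122) = 1.93, so δw/w = 0.0276.
Q is then a monomial in w, b, p:
δQ/Q = √((δw/w)² + (1·δb/b)² + (½·δp/p)²) = √(0.000761 + 0.00604 + 8.46e-05) = 0.0829
Q = 1250, so δQ = 0.0829 × 1250 = 104.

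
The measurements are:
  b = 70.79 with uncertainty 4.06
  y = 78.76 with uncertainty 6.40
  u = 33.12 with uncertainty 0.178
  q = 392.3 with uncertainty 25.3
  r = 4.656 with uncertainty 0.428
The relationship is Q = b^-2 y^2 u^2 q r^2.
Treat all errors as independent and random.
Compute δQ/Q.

Relative error in a monomial: (δQ/Q)² = Σ (nᵢ · δxᵢ/xᵢ)².
  (-2·δb/b)² = (-2×0.0574)² = 0.0132;  (2·δy/y)² = (2×0.0813)² = 0.0264;  (2·δu/u)² = (2×0.00537)² = 0.000116;  (1·δq/q)² = (1×0.0645)² = 0.00416;  (2·δr/r)² = (2×0.0919)² = 0.0338
δQ/Q = √(0.0776) = 0.279

0.279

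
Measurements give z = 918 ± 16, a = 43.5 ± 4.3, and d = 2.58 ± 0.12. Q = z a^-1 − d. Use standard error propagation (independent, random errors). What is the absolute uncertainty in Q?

Let p = z·a^-1 = 21.1. δp/p = √((1·δz/z)² + (-1·δa/a)²) = √(0.000304 + 0.00977) = 0.100, so δp = 2.12.
Q = p − d: δQ = √(δp² + δd²) = √(4.49 + 0.0144) = 2.12

2.12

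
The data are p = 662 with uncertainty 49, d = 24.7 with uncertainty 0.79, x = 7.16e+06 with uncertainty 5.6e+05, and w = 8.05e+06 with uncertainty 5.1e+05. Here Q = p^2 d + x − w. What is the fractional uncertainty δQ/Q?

Let h = p^2·d = 1.08e+07. δh/h = √((2·δp/p)² + (1·δd/d)²) = √(0.0219 + 0.00102) = 0.151, so δh = 1.64e+06.
Q = h + x − w: δQ = √(δh² + δx² + δw²) = √(2.69e+12 + 3.14e+11 + 2.6e+11) = 1.81e+06
Q = 9.93e+06, so δQ/Q = 1.81e+06/9.93e+06 = 0.182.

0.182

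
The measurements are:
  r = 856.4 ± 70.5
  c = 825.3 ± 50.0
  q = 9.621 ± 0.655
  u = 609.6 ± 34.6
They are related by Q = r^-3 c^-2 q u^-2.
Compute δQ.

Products/powers → add relative errors in quadrature, weighted by exponent:
  (-3·δr/r)² = (-3×0.0823)² = 0.0610;  (-2·δc/c)² = (-2×0.0606)² = 0.0147;  (1·δq/q)² = (1×0.0681)² = 0.00463;  (-2·δu/u)² = (-2×0.0568)² = 0.0129
δQ/Q = √(0.0932) = 0.305
Q = 6.052e-20, so δQ = 0.305 × 6.052e-20 = 1.85e-20.

1.85e-20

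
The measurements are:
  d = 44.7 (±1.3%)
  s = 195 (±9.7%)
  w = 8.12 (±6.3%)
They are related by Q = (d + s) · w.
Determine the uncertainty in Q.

197

Let u = d + s = 240. δu = √(δd² + δs²) = √(0.338 + 358) = 18.9, so δu/u = 0.0789.
Q is then a monomial in u, w:
δQ/Q = √((δu/u)² + (1·δw/w)²) = √(0.00623 + 0.00397) = 0.101
Q = 1950, so δQ = 0.101 × 1950 = 197.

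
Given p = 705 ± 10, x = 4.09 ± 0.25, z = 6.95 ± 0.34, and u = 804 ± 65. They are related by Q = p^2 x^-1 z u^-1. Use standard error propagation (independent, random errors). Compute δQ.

122

Relative error in a monomial: (δQ/Q)² = Σ (nᵢ · δxᵢ/xᵢ)².
  (2·δp/p)² = (2×0.0142)² = 0.000805;  (-1·δx/x)² = (-1×0.0611)² = 0.00374;  (1·δz/z)² = (1×0.0489)² = 0.00239;  (-1·δu/u)² = (-1×0.0808)² = 0.00654
δQ/Q = √(0.0135) = 0.116
Q = 1050, so δQ = 0.116 × 1050 = 122.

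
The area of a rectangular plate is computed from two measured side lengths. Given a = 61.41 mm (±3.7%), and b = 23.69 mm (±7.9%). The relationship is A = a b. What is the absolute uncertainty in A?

127 mm^2

Since A is a product/quotient, work with relative uncertainties:
  (1·δa/a)² = (1×0.0370)² = 0.00137;  (1·δb/b)² = (1×0.0790)² = 0.00624
δA/A = √(0.00761) = 0.0872
A = 1455 mm^2, so δA = 0.0872 × 1455 = 127 mm^2.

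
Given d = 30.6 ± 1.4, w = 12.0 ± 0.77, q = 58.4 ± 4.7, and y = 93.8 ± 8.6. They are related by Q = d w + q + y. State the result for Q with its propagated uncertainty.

519 ± 30.6

Let p = d·w = 367. δp/p = √((1·δd/d)² + (1·δw/w)²) = √(0.00209 + 0.00412) = 0.0788, so δp = 28.9.
Q = p + q + y: δQ = √(δp² + δq² + δy²) = √(837 + 22.1 + 74.0) = 30.6
Q = 519.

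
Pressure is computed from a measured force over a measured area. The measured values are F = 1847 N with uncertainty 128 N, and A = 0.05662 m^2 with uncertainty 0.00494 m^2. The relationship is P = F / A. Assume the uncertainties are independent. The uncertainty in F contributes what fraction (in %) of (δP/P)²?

(δP/P)² = (1·δF/F)² + (-1·δA/A)²
  F term: (1×0.0693)² = 0.00480
  A term: (-1×0.0872)² = 0.00761
Total = 0.0124. Share from F = 0.00480/0.0124 = 0.387.

38.7%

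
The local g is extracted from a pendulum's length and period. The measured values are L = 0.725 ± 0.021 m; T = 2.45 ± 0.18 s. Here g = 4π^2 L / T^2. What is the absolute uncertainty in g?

Products/powers → add relative errors in quadrature, weighted by exponent:
  (1·δL/L)² = (1×0.0290)² = 0.000839;  (-2·δT/T)² = (-2×0.0735)² = 0.0216
δg/g = √(0.0224) = 0.150
g = 4.77 m/s^2, so δg = 0.150 × 4.77 = 0.714 m/s^2.

0.714 m/s^2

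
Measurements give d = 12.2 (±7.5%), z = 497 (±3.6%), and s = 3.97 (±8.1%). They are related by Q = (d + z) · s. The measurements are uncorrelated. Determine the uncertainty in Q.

179

Let u = d + z = 509. δu = √(δd² + δz²) = √(0.837 + 320) = 17.9, so δu/u = 0.0352.
Q is then a monomial in u, s:
δQ/Q = √((δu/u)² + (1·δs/s)²) = √(0.00124 + 0.00656) = 0.0883
Q = 2020, so δQ = 0.0883 × 2020 = 179.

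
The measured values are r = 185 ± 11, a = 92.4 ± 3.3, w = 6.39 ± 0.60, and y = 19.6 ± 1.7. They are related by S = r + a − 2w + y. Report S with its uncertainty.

S is a linear combination, so absolute uncertainties add in quadrature:
  (δr)² = 121;  (δa)² = 10.9;  (2·δw)² = 1.44;  (δy)² = 2.89
δS = √(136) = 11.7
S = 284.

284 ± 11.7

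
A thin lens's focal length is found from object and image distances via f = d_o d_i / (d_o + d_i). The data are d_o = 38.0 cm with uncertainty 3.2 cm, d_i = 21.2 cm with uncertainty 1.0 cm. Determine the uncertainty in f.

∂f/∂d_o = (d_i/(d_o+d_i))² = 0.128;  ∂f/∂d_i = (d_o/(d_o+d_i))² = 0.412
δf = √((∂f/∂d_o · δd_o)² + (∂f/∂d_i · δd_i)²) = √(0.168 + 0.170) = 0.582 cm

0.582 cm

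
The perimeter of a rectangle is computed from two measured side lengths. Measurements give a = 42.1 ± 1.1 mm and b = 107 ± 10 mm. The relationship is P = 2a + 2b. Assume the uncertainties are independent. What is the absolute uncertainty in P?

20.1 mm

Sums and differences: (δP)² = Σ (cᵢ δxᵢ)².
  (2·δa)² = 4.84;  (2·δb)² = 400
δP = √(405) = 20.1 mm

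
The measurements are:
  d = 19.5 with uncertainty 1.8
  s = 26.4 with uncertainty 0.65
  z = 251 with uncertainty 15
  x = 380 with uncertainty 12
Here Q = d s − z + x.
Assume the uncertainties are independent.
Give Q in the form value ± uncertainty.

644 ± 52.8

Let p = d·s = 515. δp/p = √((1·δd/d)² + (1·δs/s)²) = √(0.00852 + 0.000606) = 0.0955, so δp = 49.2.
Q = p − z + x: δQ = √(δp² + δz² + δx²) = √(2420 + 225 + 144) = 52.8
Q = 644.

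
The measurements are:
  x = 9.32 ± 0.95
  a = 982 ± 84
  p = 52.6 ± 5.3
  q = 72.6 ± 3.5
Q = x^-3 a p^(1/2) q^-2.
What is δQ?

Q is a product of powers, so relative uncertainties combine in quadrature:
  (-3·δx/x)² = (-3×0.102)² = 0.0935;  (1·δa/a)² = (1×0.0855)² = 0.00732;  (½·δp/p)² = (0.5×0.101)² = 0.00254;  (-2·δq/q)² = (-2×0.0482)² = 0.00930
δQ/Q = √(0.113) = 0.336
Q = 0.00167, so δQ = 0.336 × 0.00167 = 0.000560.

0.000560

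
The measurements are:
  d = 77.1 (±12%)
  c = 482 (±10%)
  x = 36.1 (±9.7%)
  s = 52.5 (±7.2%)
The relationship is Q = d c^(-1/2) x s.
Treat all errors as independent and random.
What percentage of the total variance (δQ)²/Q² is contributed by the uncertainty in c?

7.94%

(δQ/Q)² = (1·δd/d)² + (−½·δc/c)² + (1·δx/x)² + (1·δs/s)²
  d term: (1×0.120)² = 0.0144
  c term: (-0.5×0.100)² = 0.00250
  x term: (1×0.0970)² = 0.00941
  s term: (1×0.0720)² = 0.00518
Total = 0.0315. Share from c = 0.00250/0.0315 = 0.0794.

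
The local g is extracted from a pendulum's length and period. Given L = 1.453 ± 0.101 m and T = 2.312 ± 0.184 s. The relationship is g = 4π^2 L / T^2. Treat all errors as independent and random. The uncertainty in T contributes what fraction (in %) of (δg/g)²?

(δg/g)² = (1·δL/L)² + (-2·δT/T)²
  L term: (1×0.0695)² = 0.00483
  T term: (-2×0.0796)² = 0.0253
Total = 0.0302. Share from T = 0.0253/0.0302 = 0.840.

84.0%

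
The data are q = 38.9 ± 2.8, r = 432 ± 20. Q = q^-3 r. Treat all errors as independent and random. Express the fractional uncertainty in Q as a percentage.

22.1%

Products/powers → add relative errors in quadrature, weighted by exponent:
  (-3·δq/q)² = (-3×0.0720)² = 0.0466;  (1·δr/r)² = (1×0.0463)² = 0.00214
δQ/Q = √(0.0488) = 0.221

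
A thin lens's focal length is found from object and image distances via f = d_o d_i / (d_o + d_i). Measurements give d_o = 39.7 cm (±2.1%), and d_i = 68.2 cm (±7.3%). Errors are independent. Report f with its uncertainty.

25.1 ± 0.752 cm

∂f/∂d_o = (d_i/(d_o+d_i))² = 0.400;  ∂f/∂d_i = (d_o/(d_o+d_i))² = 0.135
δf = √((∂f/∂d_o · δd_o)² + (∂f/∂d_i · δd_i)²) = √(0.111 + 0.454) = 0.752 cm
f = 25.1 cm.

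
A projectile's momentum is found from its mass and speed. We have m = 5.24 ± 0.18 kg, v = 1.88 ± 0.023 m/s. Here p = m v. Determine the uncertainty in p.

p is a product of powers, so relative uncertainties combine in quadrature:
  (1·δm/m)² = (1×0.0344)² = 0.00118;  (1·δv/v)² = (1×0.0122)² = 0.000150
δp/p = √(0.00133) = 0.0365
p = 9.85 kg·m/s, so δp = 0.0365 × 9.85 = 0.359 kg·m/s.

0.359 kg·m/s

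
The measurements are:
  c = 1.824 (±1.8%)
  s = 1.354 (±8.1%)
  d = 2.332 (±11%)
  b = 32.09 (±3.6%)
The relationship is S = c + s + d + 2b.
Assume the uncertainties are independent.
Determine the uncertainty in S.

2.33

For a sum/difference, combine absolute errors in quadrature:
  (δc)² = 0.00108;  (δs)² = 0.0120;  (δd)² = 0.0658;  (2·δb)² = 5.34
δS = √(5.42) = 2.33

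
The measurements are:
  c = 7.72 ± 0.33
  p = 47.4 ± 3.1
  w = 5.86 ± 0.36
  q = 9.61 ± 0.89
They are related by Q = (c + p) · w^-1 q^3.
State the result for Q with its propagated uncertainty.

8350 ± 2420

Let u = c + p = 55.1. δu = √(δc² + δp²) = √(0.109 + 9.61) = 3.12, so δu/u = 0.0566.
Q is then a monomial in u, w, q:
δQ/Q = √((δu/u)² + (-1·δw/w)² + (3·δq/q)²) = √(0.00320 + 0.00377 + 0.0772) = 0.290
Q = 8350, so δQ = 0.290 × 8350 = 2420.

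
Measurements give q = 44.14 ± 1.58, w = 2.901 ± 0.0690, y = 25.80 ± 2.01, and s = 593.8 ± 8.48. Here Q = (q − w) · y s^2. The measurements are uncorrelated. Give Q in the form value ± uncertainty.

(3.752 ± 0.343) × 10^8

Let u = q − w = 41.24. δu = √(δq² + δw²) = √(2.50 + 0.00476) = 1.58, so δu/u = 0.0383.
Q is then a monomial in u, y, s:
δQ/Q = √((δu/u)² + (1·δy/y)² + (2·δs/s)²) = √(0.00147 + 0.00607 + 0.000816) = 0.0914
Q = 3.752e+08, so δQ = 0.0914 × 3.752e+08 = 3.43e+07.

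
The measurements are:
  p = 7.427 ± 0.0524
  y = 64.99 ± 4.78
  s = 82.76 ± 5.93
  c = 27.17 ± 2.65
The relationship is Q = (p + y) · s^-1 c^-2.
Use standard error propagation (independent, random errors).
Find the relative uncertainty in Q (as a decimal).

Let u = p + y = 72.42. δu = √(δp² + δy²) = √(0.00275 + 22.8) = 4.78, so δu/u = 0.0660.
Q is then a monomial in u, s, c:
δQ/Q = √((δu/u)² + (-1·δs/s)² + (-2·δc/c)²) = √(0.00436 + 0.00513 + 0.0381) = 0.218

0.218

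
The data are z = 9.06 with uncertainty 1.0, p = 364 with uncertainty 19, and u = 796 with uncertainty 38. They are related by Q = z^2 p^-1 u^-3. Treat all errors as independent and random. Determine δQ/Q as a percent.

26.8%

Q is a product of powers, so relative uncertainties combine in quadrature:
  (2·δz/z)² = (2×0.110)² = 0.0487;  (-1·δp/p)² = (-1×0.0522)² = 0.00272;  (-3·δu/u)² = (-3×0.0477)² = 0.0205
δQ/Q = √(0.0720) = 0.268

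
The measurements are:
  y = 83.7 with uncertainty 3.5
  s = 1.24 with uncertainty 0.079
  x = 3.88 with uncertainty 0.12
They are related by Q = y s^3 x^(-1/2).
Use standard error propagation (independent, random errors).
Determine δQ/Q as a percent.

19.6%

For a monomial Q ∝ y, s^3, x^(-1/2), fractional errors add in quadrature:
  (1·δy/y)² = (1×0.0418)² = 0.00175;  (3·δs/s)² = (3×0.0637)² = 0.0365;  (−½·δx/x)² = (-0.5×0.0309)² = 0.000239
δQ/Q = √(0.0385) = 0.196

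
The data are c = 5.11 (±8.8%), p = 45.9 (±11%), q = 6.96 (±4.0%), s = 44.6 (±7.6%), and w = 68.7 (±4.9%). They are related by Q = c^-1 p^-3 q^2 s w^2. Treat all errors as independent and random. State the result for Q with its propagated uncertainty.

20.6 ± 7.68

Each factor contributes (exponent × relative error)² to (δQ/Q)²:
  (-1·δc/c)² = (-1×0.0880)² = 0.00774;  (-3·δp/p)² = (-3×0.110)² = 0.109;  (2·δq/q)² = (2×0.0400)² = 0.00640;  (1·δs/s)² = (1×0.0760)² = 0.00578;  (2·δw/w)² = (2×0.0490)² = 0.00960
δQ/Q = √(0.138) = 0.372
Q = 20.6, so δQ = 0.372 × 20.6 = 7.68.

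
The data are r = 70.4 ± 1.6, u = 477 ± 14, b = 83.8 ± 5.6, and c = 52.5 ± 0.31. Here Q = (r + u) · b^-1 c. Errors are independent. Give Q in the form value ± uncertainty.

Let w = r + u = 547. δw = √(δr² + δu²) = √(2.56 + 196) = 14.1, so δw/w = 0.0257.
Q is then a monomial in w, b, c:
δQ/Q = √((δw/w)² + (-1·δb/b)² + (1·δc/c)²) = √(0.000663 + 0.00447 + 3.49e-05) = 0.0719
Q = 343, so δQ = 0.0719 × 343 = 24.6.

343 ± 24.6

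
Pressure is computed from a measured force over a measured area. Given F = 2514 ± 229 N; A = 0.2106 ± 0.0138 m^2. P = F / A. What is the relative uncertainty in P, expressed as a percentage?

For a monomial P ∝ F, A^-1, fractional errors add in quadrature:
  (1·δF/F)² = (1×0.0911)² = 0.00830;  (-1·δA/A)² = (-1×0.0655)² = 0.00429
δP/P = √(0.0126) = 0.112

11.2%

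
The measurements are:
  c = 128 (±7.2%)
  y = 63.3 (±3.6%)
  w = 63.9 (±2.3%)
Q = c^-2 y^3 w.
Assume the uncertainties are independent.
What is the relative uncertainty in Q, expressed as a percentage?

18.1%

Q is a product of powers, so relative uncertainties combine in quadrature:
  (-2·δc/c)² = (-2×0.0720)² = 0.0207;  (3·δy/y)² = (3×0.0360)² = 0.0117;  (1·δw/w)² = (1×0.0230)² = 0.000529
δQ/Q = √(0.0329) = 0.181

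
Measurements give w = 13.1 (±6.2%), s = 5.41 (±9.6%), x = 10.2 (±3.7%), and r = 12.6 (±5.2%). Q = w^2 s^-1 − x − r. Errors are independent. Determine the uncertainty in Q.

5.03

Let p = w^2·s^-1 = 31.7. δp/p = √((2·δw/w)² + (-1·δs/s)²) = √(0.0154 + 0.00922) = 0.157, so δp = 4.97.
Q = p − x − r: δQ = √(δp² + δx² + δr²) = √(24.7 + 0.142 + 0.429) = 5.03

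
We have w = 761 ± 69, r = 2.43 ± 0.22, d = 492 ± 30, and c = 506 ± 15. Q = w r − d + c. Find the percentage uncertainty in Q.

Let p = w·r = 1850. δp/p = √((1·δw/w)² + (1·δr/r)²) = √(0.00822 + 0.00820) = 0.128, so δp = 237.
Q = p − d + c: δQ = √(δp² + δd² + δc²) = √(56100 + 900 + 225) = 239
Q = 1860, so δQ/Q = 239/1860 = 0.128.

12.8%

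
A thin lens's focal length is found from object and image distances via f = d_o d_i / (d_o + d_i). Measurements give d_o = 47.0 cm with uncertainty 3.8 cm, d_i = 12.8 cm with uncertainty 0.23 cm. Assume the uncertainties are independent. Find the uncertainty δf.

∂f/∂d_o = (d_i/(d_o+d_i))² = 0.0458;  ∂f/∂d_i = (d_o/(d_o+d_i))² = 0.618
δf = √((∂f/∂d_o · δd_o)² + (∂f/∂d_i · δd_i)²) = √(0.0303 + 0.0202) = 0.225 cm

0.225 cm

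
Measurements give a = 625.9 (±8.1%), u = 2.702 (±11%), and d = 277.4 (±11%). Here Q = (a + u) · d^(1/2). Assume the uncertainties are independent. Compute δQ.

1020

Let w = a + u = 628.6. δw = √(δa² + δu²) = √(2570 + 0.0883) = 50.7, so δw/w = 0.0807.
Q is then a monomial in w, d:
δQ/Q = √((δw/w)² + (½·δd/d)²) = √(0.00650 + 0.00302) = 0.0976
Q = 10470, so δQ = 0.0976 × 10470 = 1020.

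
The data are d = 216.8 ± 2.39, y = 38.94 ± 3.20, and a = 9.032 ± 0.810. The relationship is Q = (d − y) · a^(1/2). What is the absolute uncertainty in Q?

Let u = d − y = 177.9. δu = √(δd² + δy²) = √(5.71 + 10.2) = 3.99, so δu/u = 0.0225.
Q is then a monomial in u, a:
δQ/Q = √((δu/u)² + (½·δa/a)²) = √(0.000504 + 0.00201) = 0.0501
Q = 534.5, so δQ = 0.0501 × 534.5 = 26.8.

26.8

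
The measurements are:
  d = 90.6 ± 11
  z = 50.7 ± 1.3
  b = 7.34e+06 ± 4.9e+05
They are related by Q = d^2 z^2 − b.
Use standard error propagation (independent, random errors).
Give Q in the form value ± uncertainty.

(1.38 ± 0.526) × 10^7

Let p = d^2·z^2 = 2.11e+07. δp/p = √((2·δd/d)² + (2·δz/z)²) = √(0.0590 + 0.00263) = 0.248, so δp = 5.24e+06.
Q = p − b: δQ = √(δp² + δb²) = √(2.74e+13 + 2.4e+11) = 5.26e+06
Q = 1.38e+07.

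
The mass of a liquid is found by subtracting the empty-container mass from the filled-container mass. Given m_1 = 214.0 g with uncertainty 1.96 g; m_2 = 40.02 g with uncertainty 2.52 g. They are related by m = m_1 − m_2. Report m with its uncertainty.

Absolute uncertainties add in quadrature for a linear combination:
  (δm_1)² = 3.84;  (δm_2)² = 6.35
δm = √(10.2) = 3.19 g
m = 174.0 g.

174.0 ± 3.19 g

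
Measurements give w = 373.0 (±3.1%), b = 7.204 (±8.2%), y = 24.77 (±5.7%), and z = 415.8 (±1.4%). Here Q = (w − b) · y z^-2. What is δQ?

Let u = w − b = 365.8. δu = √(δw² + δb²) = √(134 + 0.349) = 11.6, so δu/u = 0.0317.
Q is then a monomial in u, y, z:
δQ/Q = √((δu/u)² + (1·δy/y)² + (-2·δz/z)²) = √(0.00100 + 0.00325 + 0.000784) = 0.0710
Q = 0.05241, so δQ = 0.0710 × 0.05241 = 0.00372.

0.00372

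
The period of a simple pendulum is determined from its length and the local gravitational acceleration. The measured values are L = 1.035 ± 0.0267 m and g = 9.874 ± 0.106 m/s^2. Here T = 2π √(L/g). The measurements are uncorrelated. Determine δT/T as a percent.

Each factor contributes (exponent × relative error)² to (δT/T)²:
  (½·δL/L)² = (0.5×0.0258)² = 0.000166;  (−½·δg/g)² = (-0.5×0.0107)² = 2.88e-05
δT/T = √(0.000195) = 0.0140

1.40%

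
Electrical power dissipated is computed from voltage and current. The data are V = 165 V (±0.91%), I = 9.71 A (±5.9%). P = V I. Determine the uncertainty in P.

95.6 W

Relative error in a monomial: (δP/P)² = Σ (nᵢ · δxᵢ/xᵢ)².
  (1·δV/V)² = (1×0.00910)² = 8.28e-05;  (1·δI/I)² = (1×0.0590)² = 0.00348
δP/P = √(0.00356) = 0.0597
P = 1600 W, so δP = 0.0597 × 1600 = 95.6 W.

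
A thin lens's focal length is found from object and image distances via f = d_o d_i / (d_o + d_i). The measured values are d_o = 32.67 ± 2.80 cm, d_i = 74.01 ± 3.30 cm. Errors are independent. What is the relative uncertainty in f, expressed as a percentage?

∂f/∂d_o = (d_i/(d_o+d_i))² = 0.481;  ∂f/∂d_i = (d_o/(d_o+d_i))² = 0.0938
δf = √((∂f/∂d_o · δd_o)² + (∂f/∂d_i · δd_i)²) = √(1.82 + 0.0958) = 1.38 cm
f = 22.67 cm, so δf/f = 1.38/22.67 = 0.0610.

6.10%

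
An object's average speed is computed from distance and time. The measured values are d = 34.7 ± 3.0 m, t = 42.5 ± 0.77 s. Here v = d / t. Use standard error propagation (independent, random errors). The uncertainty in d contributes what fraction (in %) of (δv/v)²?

95.8%

(δv/v)² = (1·δd/d)² + (-1·δt/t)²
  d term: (1×0.0865)² = 0.00747
  t term: (-1×0.0181)² = 0.000328
Total = 0.00780. Share from d = 0.00747/0.00780 = 0.958.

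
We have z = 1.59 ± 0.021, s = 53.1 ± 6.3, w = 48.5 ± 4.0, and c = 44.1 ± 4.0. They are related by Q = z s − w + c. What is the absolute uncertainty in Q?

11.6

Let p = z·s = 84.4. δp/p = √((1·δz/z)² + (1·δs/s)²) = √(0.000174 + 0.0141) = 0.119, so δp = 10.1.
Q = p − w + c: δQ = √(δp² + δw² + δc²) = √(102 + 16.0 + 16.0) = 11.6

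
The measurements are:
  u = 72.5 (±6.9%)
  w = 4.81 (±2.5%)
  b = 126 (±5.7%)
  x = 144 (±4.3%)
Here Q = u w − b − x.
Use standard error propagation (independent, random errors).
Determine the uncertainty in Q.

27.3

Let p = u·w = 349. δp/p = √((1·δu/u)² + (1·δw/w)²) = √(0.00476 + 0.000625) = 0.0734, so δp = 25.6.
Q = p − b − x: δQ = √(δp² + δb² + δx²) = √(655 + 51.6 + 38.3) = 27.3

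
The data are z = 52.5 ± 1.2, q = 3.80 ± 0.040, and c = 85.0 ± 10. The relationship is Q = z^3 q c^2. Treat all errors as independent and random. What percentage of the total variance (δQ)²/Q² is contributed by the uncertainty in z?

(δQ/Q)² = (3·δz/z)² + (1·δq/q)² + (2·δc/c)²
  z term: (3×0.0229)² = 0.00470
  q term: (1×0.0105)² = 0.000111
  c term: (2×0.118)² = 0.0554
Total = 0.0602. Share from z = 0.00470/0.0602 = 0.0781.

7.81%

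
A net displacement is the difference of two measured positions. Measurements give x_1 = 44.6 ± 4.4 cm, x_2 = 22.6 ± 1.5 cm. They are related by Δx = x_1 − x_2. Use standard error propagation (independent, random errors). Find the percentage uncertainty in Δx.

21.1%

Each term contributes (cᵢ δxᵢ)² to (δΔx)²:
  (δx_1)² = 19.4;  (δx_2)² = 2.25
δΔx = √(21.6) = 4.65 cm
Δx = 22.0 cm, so δΔx/Δx = 4.65/22.0 = 0.211.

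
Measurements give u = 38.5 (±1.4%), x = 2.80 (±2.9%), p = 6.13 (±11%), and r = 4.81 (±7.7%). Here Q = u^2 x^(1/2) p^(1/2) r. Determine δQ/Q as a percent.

9.97%

For a monomial Q ∝ u^2, x^(1/2), p^(1/2), r, fractional errors add in quadrature:
  (2·δu/u)² = (2×0.0140)² = 0.000784;  (½·δx/x)² = (0.5×0.0290)² = 0.000210;  (½·δp/p)² = (0.5×0.110)² = 0.00302;  (1·δr/r)² = (1×0.0770)² = 0.00593
δQ/Q = √(0.00995) = 0.0997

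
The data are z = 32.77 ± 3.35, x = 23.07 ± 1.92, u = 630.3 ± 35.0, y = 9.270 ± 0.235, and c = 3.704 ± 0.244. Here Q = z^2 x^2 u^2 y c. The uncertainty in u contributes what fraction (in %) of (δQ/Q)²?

14.2%

(δQ/Q)² = (2·δz/z)² + (2·δx/x)² + (2·δu/u)² + (1·δy/y)² + (1·δc/c)²
  z term: (2×0.102)² = 0.0418
  x term: (2×0.0832)² = 0.0277
  u term: (2×0.0555)² = 0.0123
  y term: (1×0.0254)² = 0.000643
  c term: (1×0.0659)² = 0.00434
Total = 0.0868. Share from u = 0.0123/0.0868 = 0.142.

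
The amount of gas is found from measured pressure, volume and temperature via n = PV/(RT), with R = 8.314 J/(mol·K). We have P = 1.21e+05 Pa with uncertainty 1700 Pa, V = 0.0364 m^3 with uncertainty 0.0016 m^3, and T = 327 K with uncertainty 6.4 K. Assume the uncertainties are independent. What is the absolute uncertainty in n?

0.0812 mol

For a monomial n ∝ P, V, T^-1, fractional errors add in quadrature:
  (1·δP/P)² = (1×0.0140)² = 0.000197;  (1·δV/V)² = (1×0.0440)² = 0.00193;  (-1·δT/T)² = (-1×0.0196)² = 0.000383
δn/n = √(0.00251) = 0.0501
n = 1.62 mol, so δn = 0.0501 × 1.62 = 0.0812 mol.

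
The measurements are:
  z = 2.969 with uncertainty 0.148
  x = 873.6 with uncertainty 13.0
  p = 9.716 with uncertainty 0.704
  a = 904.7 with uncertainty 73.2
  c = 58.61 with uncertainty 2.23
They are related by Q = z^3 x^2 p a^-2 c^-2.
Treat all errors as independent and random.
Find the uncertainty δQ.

0.0170

Q is a product of powers, so relative uncertainties combine in quadrature:
  (3·δz/z)² = (3×0.0498)² = 0.0224;  (2·δx/x)² = (2×0.0149)² = 0.000886;  (1·δp/p)² = (1×0.0725)² = 0.00525;  (-2·δa/a)² = (-2×0.0809)² = 0.0262;  (-2·δc/c)² = (-2×0.0380)² = 0.00579
δQ/Q = √(0.0605) = 0.246
Q = 0.06902, so δQ = 0.246 × 0.06902 = 0.0170.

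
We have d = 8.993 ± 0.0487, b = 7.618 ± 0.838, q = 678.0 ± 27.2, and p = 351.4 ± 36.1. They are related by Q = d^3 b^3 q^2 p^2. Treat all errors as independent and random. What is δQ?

7.25e+15

Products/powers → add relative errors in quadrature, weighted by exponent:
  (3·δd/d)² = (3×0.00542)² = 0.000264;  (3·δb/b)² = (3×0.110)² = 0.109;  (2·δq/q)² = (2×0.0401)² = 0.00644;  (2·δp/p)² = (2×0.103)² = 0.0422
δQ/Q = √(0.158) = 0.397
Q = 1.825e+16, so δQ = 0.397 × 1.825e+16 = 7.25e+15.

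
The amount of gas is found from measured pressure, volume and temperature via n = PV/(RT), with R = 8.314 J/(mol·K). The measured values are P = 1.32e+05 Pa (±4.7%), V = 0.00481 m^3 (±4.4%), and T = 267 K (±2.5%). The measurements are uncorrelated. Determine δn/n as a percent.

n is a product of powers, so relative uncertainties combine in quadrature:
  (1·δP/P)² = (1×0.0470)² = 0.00221;  (1·δV/V)² = (1×0.0440)² = 0.00194;  (-1·δT/T)² = (-1×0.0250)² = 0.000625
δn/n = √(0.00477) = 0.0691

6.91%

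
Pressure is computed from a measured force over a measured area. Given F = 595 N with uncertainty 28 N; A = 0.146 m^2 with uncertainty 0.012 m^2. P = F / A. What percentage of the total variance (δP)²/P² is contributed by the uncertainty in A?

(δP/P)² = (1·δF/F)² + (-1·δA/A)²
  F term: (1×0.0471)² = 0.00221
  A term: (-1×0.0822)² = 0.00676
Total = 0.00897. Share from A = 0.00676/0.00897 = 0.753.

75.3%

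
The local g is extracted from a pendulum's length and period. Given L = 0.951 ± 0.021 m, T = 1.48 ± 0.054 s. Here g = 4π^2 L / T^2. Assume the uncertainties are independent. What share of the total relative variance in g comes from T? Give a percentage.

(δg/g)² = (1·δL/L)² + (-2·δT/T)²
  L term: (1×0.0221)² = 0.000488
  T term: (-2×0.0365)² = 0.00533
Total = 0.00581. Share from T = 0.00533/0.00581 = 0.916.

91.6%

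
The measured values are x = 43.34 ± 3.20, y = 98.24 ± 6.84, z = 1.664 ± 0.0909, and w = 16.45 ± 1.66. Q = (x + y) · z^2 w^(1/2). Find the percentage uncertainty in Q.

Let u = x + y = 141.6. δu = √(δx² + δy²) = √(10.2 + 46.8) = 7.55, so δu/u = 0.0533.
Q is then a monomial in u, z, w:
δQ/Q = √((δu/u)² + (2·δz/z)² + (½·δw/w)²) = √(0.00284 + 0.0119 + 0.00255) = 0.132

13.2%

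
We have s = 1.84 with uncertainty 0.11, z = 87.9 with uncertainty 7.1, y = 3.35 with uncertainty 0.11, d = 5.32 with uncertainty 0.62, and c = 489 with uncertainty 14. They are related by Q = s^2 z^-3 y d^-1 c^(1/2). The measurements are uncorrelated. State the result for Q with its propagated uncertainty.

(6.94 ± 2.06) × 10^-5

For a monomial Q ∝ s^2, z^-3, y, d^-1, c^(1/2), fractional errors add in quadrature:
  (2·δs/s)² = (2×0.0598)² = 0.0143;  (-3·δz/z)² = (-3×0.0808)² = 0.0587;  (1·δy/y)² = (1×0.0328)² = 0.00108;  (-1·δd/d)² = (-1×0.117)² = 0.0136;  (½·δc/c)² = (0.5×0.0286)² = 0.000205
δQ/Q = √(0.0879) = 0.296
Q = 6.94e-05, so δQ = 0.296 × 6.94e-05 = 2.06e-05.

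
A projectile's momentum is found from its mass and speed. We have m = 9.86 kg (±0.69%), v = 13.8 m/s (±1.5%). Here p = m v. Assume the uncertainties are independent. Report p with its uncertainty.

136 ± 2.25 kg·m/s

For a monomial p ∝ m, v, fractional errors add in quadrature:
  (1·δm/m)² = (1×0.00690)² = 4.76e-05;  (1·δv/v)² = (1×0.0150)² = 0.000225
δp/p = √(0.000273) = 0.0165
p = 136 kg·m/s, so δp = 0.0165 × 136 = 2.25 kg·m/s.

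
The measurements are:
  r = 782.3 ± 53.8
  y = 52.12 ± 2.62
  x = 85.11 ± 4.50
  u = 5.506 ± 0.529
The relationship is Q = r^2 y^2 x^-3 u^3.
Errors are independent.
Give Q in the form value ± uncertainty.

Q is a product of powers, so relative uncertainties combine in quadrature:
  (2·δr/r)² = (2×0.0688)² = 0.0189;  (2·δy/y)² = (2×0.0503)² = 0.0101;  (-3·δx/x)² = (-3×0.0529)² = 0.0252;  (3·δu/u)² = (3×0.0961)² = 0.0831
δQ/Q = √(0.137) = 0.370
Q = 450100, so δQ = 0.370 × 450100 = 1.67e+05.

(4.501 ± 1.67) × 10^5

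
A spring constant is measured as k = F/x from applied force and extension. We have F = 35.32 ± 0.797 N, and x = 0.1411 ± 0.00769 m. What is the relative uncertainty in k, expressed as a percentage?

For a monomial k ∝ F, x^-1, fractional errors add in quadrature:
  (1·δF/F)² = (1×0.0226)² = 0.000509;  (-1·δx/x)² = (-1×0.0545)² = 0.00297
δk/k = √(0.00348) = 0.0590

5.90%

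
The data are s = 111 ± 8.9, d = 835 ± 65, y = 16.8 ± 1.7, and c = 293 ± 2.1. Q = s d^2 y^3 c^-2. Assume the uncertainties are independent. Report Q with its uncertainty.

Products/powers → add relative errors in quadrature, weighted by exponent:
  (1·δs/s)² = (1×0.0802)² = 0.00643;  (2·δd/d)² = (2×0.0778)² = 0.0242;  (3·δy/y)² = (3×0.101)² = 0.0922;  (-2·δc/c)² = (-2×0.00717)² = 0.000205
δQ/Q = √(0.123) = 0.351
Q = 4.27e+06, so δQ = 0.351 × 4.27e+06 = 1.5e+06.

(4.27 ± 1.50) × 10^6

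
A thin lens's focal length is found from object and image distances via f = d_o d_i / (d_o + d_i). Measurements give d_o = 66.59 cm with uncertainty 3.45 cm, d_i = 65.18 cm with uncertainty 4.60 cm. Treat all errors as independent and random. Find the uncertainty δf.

∂f/∂d_o = (d_i/(d_o+d_i))² = 0.245;  ∂f/∂d_i = (d_o/(d_o+d_i))² = 0.255
δf = √((∂f/∂d_o · δd_o)² + (∂f/∂d_i · δd_i)²) = √(0.713 + 1.38) = 1.45 cm

1.45 cm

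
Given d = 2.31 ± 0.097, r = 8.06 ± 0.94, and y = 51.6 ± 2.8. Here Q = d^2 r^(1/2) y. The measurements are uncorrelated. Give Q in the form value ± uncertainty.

782 ± 90.5

Relative error in a monomial: (δQ/Q)² = Σ (nᵢ · δxᵢ/xᵢ)².
  (2·δd/d)² = (2×0.0420)² = 0.00705;  (½·δr/r)² = (0.5×0.117)² = 0.00340;  (1·δy/y)² = (1×0.0543)² = 0.00294
δQ/Q = √(0.0134) = 0.116
Q = 782, so δQ = 0.116 × 782 = 90.5.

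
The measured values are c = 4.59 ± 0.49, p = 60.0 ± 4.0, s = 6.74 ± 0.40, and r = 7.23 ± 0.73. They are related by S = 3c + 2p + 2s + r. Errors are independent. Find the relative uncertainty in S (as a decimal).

Each term contributes (cᵢ δxᵢ)² to (δS)²:
  (3·δc)² = 2.16;  (2·δp)² = 64.0;  (2·δs)² = 0.640;  (δr)² = 0.533
δS = √(67.3) = 8.21
S = 154, so δS/S = 8.21/154 = 0.0531.

0.0531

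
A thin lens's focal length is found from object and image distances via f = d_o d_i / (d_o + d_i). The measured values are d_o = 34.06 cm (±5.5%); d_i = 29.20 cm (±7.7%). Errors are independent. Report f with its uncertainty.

15.72 ± 0.764 cm

∂f/∂d_o = (d_i/(d_o+d_i))² = 0.213;  ∂f/∂d_i = (d_o/(d_o+d_i))² = 0.290
δf = √((∂f/∂d_o · δd_o)² + (∂f/∂d_i · δd_i)²) = √(0.159 + 0.425) = 0.764 cm
f = 15.72 cm.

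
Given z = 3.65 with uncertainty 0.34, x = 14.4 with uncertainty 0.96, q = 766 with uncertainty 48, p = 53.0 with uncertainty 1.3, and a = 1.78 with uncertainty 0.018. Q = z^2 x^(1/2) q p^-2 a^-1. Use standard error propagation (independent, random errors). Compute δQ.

For a monomial Q ∝ z^2, x^(1/2), q, p^-2, a^-1, fractional errors add in quadrature:
  (2·δz/z)² = (2×0.0932)² = 0.0347;  (½·δx/x)² = (0.5×0.0667)² = 0.00111;  (1·δq/q)² = (1×0.0627)² = 0.00393;  (-2·δp/p)² = (-2×0.0245)² = 0.00241;  (-1·δa/a)² = (-1×0.0101)² = 0.000102
δQ/Q = √(0.0423) = 0.206
Q = 7.75, so δQ = 0.206 × 7.75 = 1.59.

1.59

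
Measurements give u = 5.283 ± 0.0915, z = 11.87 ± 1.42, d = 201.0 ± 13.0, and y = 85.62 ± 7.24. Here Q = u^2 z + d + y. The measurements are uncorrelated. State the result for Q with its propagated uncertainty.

Let p = u^2·z = 331.3. δp/p = √((2·δu/u)² + (1·δz/z)²) = √(0.00120 + 0.0143) = 0.125, so δp = 41.3.
Q = p + d + y: δQ = √(δp² + δd² + δy²) = √(1700 + 169 + 52.4) = 43.9
Q = 617.9.

617.9 ± 43.9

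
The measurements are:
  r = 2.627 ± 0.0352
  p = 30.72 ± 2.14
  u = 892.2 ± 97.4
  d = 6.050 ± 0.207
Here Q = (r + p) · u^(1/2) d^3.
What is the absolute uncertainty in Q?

Let w = r + p = 33.35. δw = √(δr² + δp²) = √(0.00124 + 4.58) = 2.14, so δw/w = 0.0642.
Q is then a monomial in w, u, d:
δQ/Q = √((δw/w)² + (½·δu/u)² + (3·δd/d)²) = √(0.00412 + 0.00298 + 0.0105) = 0.133
Q = 220600, so δQ = 0.133 × 220600 = 29300.

29300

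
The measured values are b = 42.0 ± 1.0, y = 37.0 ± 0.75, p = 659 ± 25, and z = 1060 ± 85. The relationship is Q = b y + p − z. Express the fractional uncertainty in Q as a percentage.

8.76%

Let w = b·y = 1550. δw/w = √((1·δb/b)² + (1·δy/y)²) = √(0.000567 + 0.000411) = 0.0313, so δw = 48.6.
Q = w + p − z: δQ = √(δw² + δp² + δz²) = √(2360 + 625 + 7220) = 101
Q = 1150, so δQ/Q = 101/1150 = 0.0876.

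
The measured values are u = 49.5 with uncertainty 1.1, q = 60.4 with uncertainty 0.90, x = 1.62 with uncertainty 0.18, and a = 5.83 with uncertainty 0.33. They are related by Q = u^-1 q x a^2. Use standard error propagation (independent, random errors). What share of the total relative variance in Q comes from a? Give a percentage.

(δQ/Q)² = (-1·δu/u)² + (1·δq/q)² + (1·δx/x)² + (2·δa/a)²
  u term: (-1×0.0222)² = 0.000494
  q term: (1×0.0149)² = 0.000222
  x term: (1×0.111)² = 0.0123
  a term: (2×0.0566)² = 0.0128
Total = 0.0259. Share from a = 0.0128/0.0259 = 0.495.

49.5%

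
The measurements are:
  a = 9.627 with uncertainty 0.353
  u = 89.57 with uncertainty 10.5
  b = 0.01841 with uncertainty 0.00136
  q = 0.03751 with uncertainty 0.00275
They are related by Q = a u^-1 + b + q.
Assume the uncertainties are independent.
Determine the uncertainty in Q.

Let p = a·u^-1 = 0.1075. δp/p = √((1·δa/a)² + (-1·δu/u)²) = √(0.00134 + 0.0137) = 0.123, so δp = 0.0132.
Q = p + b + q: δQ = √(δp² + δb² + δq²) = √(0.000174 + 1.85e-06 + 7.56e-06) = 0.0136

0.0136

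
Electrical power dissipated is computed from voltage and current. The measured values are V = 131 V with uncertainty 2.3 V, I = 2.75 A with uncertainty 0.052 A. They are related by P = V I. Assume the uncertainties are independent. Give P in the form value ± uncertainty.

360 ± 9.30 W

Products/powers → add relative errors in quadrature, weighted by exponent:
  (1·δV/V)² = (1×0.0176)² = 0.000308;  (1·δI/I)² = (1×0.0189)² = 0.000358
δP/P = √(0.000666) = 0.0258
P = 360 W, so δP = 0.0258 × 360 = 9.30 W.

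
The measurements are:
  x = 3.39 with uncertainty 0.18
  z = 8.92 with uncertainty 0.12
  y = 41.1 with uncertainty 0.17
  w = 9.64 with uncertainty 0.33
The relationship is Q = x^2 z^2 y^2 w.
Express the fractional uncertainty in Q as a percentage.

11.5%

Each factor contributes (exponent × relative error)² to (δQ/Q)²:
  (2·δx/x)² = (2×0.0531)² = 0.0113;  (2·δz/z)² = (2×0.0135)² = 0.000724;  (2·δy/y)² = (2×0.00414)² = 6.84e-05;  (1·δw/w)² = (1×0.0342)² = 0.00117
δQ/Q = √(0.0132) = 0.115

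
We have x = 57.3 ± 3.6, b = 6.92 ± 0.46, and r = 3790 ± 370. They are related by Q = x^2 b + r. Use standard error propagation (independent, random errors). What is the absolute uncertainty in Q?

3250

Let p = x^2·b = 22700. δp/p = √((2·δx/x)² + (1·δb/b)²) = √(0.0158 + 0.00442) = 0.142, so δp = 3230.
Q = p + r: δQ = √(δp² + δr²) = √(1.04e+07 + 1.37e+05) = 3250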